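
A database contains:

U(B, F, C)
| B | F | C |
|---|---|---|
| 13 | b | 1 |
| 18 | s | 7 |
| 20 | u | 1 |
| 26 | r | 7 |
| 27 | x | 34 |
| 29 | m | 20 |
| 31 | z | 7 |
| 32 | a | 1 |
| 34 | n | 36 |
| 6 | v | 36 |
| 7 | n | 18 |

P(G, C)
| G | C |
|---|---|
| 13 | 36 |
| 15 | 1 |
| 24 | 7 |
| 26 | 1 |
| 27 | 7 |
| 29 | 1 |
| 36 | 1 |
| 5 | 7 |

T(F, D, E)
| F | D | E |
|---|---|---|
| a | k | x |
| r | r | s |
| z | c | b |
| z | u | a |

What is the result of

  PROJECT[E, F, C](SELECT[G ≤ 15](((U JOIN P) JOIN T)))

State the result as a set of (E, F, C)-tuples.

Natural join on C: {(13, b, 1, 15), (13, b, 1, 26), (13, b, 1, 29), (13, b, 1, 36), (18, s, 7, 24), (18, s, 7, 27), (18, s, 7, 5), (20, u, 1, 15), (20, u, 1, 26), (20, u, 1, 29), (20, u, 1, 36), (26, r, 7, 24), (26, r, 7, 27), (26, r, 7, 5), (31, z, 7, 24), (31, z, 7, 27), (31, z, 7, 5), (32, a, 1, 15), (32, a, 1, 26), (32, a, 1, 29), (32, a, 1, 36), (34, n, 36, 13), (6, v, 36, 13)}
Natural join on F: {(26, r, 7, 24, r, s), (26, r, 7, 27, r, s), (26, r, 7, 5, r, s), (31, z, 7, 24, c, b), (31, z, 7, 24, u, a), (31, z, 7, 27, c, b), (31, z, 7, 27, u, a), (31, z, 7, 5, c, b), (31, z, 7, 5, u, a), (32, a, 1, 15, k, x), (32, a, 1, 26, k, x), (32, a, 1, 29, k, x), (32, a, 1, 36, k, x)}
Apply σ_{G ≤ 15}; surviving tuples: {(26, r, 7, 5, r, s), (31, z, 7, 5, c, b), (31, z, 7, 5, u, a), (32, a, 1, 15, k, x)}
Projecting to E, F, C: {(a, z, 7), (b, z, 7), (s, r, 7), (x, a, 1)}

{(a, z, 7), (b, z, 7), (s, r, 7), (x, a, 1)}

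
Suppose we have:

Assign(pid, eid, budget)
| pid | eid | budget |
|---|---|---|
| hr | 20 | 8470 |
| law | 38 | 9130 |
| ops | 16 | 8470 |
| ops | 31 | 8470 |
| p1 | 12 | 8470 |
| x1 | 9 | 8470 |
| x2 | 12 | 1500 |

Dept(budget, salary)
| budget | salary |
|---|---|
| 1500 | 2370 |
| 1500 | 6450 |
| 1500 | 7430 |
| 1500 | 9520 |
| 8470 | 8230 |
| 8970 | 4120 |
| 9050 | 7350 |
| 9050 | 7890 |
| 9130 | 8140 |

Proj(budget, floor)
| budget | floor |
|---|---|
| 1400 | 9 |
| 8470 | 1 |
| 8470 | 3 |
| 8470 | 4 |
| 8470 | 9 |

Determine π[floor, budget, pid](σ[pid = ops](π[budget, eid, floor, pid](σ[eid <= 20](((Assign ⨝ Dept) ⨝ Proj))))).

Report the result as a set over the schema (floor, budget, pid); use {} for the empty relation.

{(1, 8470, ops), (3, 8470, ops), (4, 8470, ops), (9, 8470, ops)}

Assign ⋈ Dept (natural join on budget): {(hr, 20, 8470, 8230), (law, 38, 9130, 8140), (ops, 16, 8470, 8230), (ops, 31, 8470, 8230), (p1, 12, 8470, 8230), (x1, 9, 8470, 8230), (x2, 12, 1500, 2370), (x2, 12, 1500, 6450), (x2, 12, 1500, 7430), (x2, 12, 1500, 9520)}
(Assign ⨝ Dept) ⋈ Proj (natural join on budget): {(hr, 20, 8470, 8230, 1), (hr, 20, 8470, 8230, 3), (hr, 20, 8470, 8230, 4), (hr, 20, 8470, 8230, 9), (ops, 16, 8470, 8230, 1), (ops, 16, 8470, 8230, 3), (ops, 16, 8470, 8230, 4), (ops, 16, 8470, 8230, 9), (ops, 31, 8470, 8230, 1), (ops, 31, 8470, 8230, 3), (ops, 31, 8470, 8230, 4), (ops, 31, 8470, 8230, 9), (p1, 12, 8470, 8230, 1), (p1, 12, 8470, 8230, 3), (p1, 12, 8470, 8230, 4), (p1, 12, 8470, 8230, 9), (x1, 9, 8470, 8230, 1), (x1, 9, 8470, 8230, 3), (x1, 9, 8470, 8230, 4), (x1, 9, 8470, 8230, 9)}
σ[eid <= 20]: keep tuples satisfying eid <= 20 → {(hr, 20, 8470, 8230, 1), (hr, 20, 8470, 8230, 3), (hr, 20, 8470, 8230, 4), (hr, 20, 8470, 8230, 9), (ops, 16, 8470, 8230, 1), (ops, 16, 8470, 8230, 3), (ops, 16, 8470, 8230, 4), (ops, 16, 8470, 8230, 9), (p1, 12, 8470, 8230, 1), (p1, 12, 8470, 8230, 3), (p1, 12, 8470, 8230, 4), (p1, 12, 8470, 8230, 9), (x1, 9, 8470, 8230, 1), (x1, 9, 8470, 8230, 3), (x1, 9, 8470, 8230, 4), (x1, 9, 8470, 8230, 9)}
Projecting to budget, eid, floor, pid: {(8470, 12, 1, p1), (8470, 12, 3, p1), (8470, 12, 4, p1), (8470, 12, 9, p1), (8470, 16, 1, ops), (8470, 16, 3, ops), (8470, 16, 4, ops), (8470, 16, 9, ops), (8470, 20, 1, hr), (8470, 20, 3, hr), (8470, 20, 4, hr), (8470, 20, 9, hr), (8470, 9, 1, x1), (8470, 9, 3, x1), (8470, 9, 4, x1), (8470, 9, 9, x1)}
σ[pid = ops]: keep tuples satisfying pid = ops → {(8470, 16, 1, ops), (8470, 16, 3, ops), (8470, 16, 4, ops), (8470, 16, 9, ops)}
Projecting to floor, budget, pid: {(1, 8470, ops), (3, 8470, ops), (4, 8470, ops), (9, 8470, ops)}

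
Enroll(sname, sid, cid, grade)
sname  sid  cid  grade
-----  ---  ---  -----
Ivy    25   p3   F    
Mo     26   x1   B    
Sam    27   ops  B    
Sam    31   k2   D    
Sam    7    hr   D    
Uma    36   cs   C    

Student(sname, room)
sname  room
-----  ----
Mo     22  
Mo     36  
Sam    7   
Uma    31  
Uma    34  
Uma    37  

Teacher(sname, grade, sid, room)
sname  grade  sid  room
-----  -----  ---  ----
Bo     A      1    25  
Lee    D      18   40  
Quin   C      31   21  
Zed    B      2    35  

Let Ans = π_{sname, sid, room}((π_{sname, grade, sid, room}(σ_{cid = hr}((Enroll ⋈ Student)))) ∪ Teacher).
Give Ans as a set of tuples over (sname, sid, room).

{(Bo, 1, 25), (Lee, 18, 40), (Quin, 31, 21), (Sam, 7, 7), (Zed, 2, 35)}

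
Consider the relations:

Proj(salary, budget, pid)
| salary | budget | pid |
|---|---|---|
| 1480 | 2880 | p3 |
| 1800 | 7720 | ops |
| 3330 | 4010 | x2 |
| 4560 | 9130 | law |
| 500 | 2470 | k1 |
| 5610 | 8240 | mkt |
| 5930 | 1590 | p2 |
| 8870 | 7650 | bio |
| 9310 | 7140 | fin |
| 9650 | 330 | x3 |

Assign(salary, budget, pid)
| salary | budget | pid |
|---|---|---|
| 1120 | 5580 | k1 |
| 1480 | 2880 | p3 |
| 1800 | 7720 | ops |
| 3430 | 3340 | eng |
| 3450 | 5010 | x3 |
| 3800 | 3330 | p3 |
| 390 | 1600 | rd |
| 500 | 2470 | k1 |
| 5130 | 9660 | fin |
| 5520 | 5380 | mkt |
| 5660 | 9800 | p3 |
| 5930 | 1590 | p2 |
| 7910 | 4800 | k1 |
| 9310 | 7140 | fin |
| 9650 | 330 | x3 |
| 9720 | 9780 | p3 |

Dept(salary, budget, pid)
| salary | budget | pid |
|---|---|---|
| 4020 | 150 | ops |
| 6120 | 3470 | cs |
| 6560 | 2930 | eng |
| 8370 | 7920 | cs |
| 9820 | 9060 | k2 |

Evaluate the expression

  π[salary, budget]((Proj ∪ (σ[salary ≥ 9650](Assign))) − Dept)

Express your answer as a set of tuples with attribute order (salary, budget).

{(1480, 2880), (1800, 7720), (3330, 4010), (4560, 9130), (500, 2470), (5610, 8240), (5930, 1590), (8870, 7650), (9310, 7140), (9650, 330), (9720, 9780)}

Filtering on salary ≥ 9650 leaves {(9650, 330, x3), (9720, 9780, p3)}.
Set union of the two operands is {(1480, 2880, p3), (1800, 7720, ops), (3330, 4010, x2), (4560, 9130, law), (500, 2470, k1), (5610, 8240, mkt), (5930, 1590, p2), (8870, 7650, bio), (9310, 7140, fin), (9650, 330, x3), (9720, 9780, p3)}.
Set difference of the two operands is {(1480, 2880, p3), (1800, 7720, ops), (3330, 4010, x2), (4560, 9130, law), (500, 2470, k1), (5610, 8240, mkt), (5930, 1590, p2), (8870, 7650, bio), (9310, 7140, fin), (9650, 330, x3), (9720, 9780, p3)}.
π[salary, budget]: project onto (salary, budget) → {(1480, 2880), (1800, 7720), (3330, 4010), (4560, 9130), (500, 2470), (5610, 8240), (5930, 1590), (8870, 7650), (9310, 7140), (9650, 330), (9720, 9780)}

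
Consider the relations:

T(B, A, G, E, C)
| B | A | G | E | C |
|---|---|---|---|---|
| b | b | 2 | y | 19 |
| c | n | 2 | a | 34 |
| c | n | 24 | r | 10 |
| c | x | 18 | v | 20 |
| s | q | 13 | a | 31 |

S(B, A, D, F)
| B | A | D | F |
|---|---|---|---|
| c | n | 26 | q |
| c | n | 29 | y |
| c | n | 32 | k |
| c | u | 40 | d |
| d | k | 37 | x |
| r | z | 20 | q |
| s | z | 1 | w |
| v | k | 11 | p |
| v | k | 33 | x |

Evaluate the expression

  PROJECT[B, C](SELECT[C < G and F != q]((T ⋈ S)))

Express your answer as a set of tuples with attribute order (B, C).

{(c, 10)}

Joining T and S on B, A yields {(c, n, 2, a, 34, 26, q), (c, n, 2, a, 34, 29, y), (c, n, 2, a, 34, 32, k), (c, n, 24, r, 10, 26, q), (c, n, 24, r, 10, 29, y), (c, n, 24, r, 10, 32, k)}.
σ[C < G and F != q]: keep tuples satisfying C < G and F != q → {(c, n, 24, r, 10, 29, y), (c, n, 24, r, 10, 32, k)}
π[B, C]: project onto (B, C) (1 duplicate(s) eliminated) → {(c, 10)}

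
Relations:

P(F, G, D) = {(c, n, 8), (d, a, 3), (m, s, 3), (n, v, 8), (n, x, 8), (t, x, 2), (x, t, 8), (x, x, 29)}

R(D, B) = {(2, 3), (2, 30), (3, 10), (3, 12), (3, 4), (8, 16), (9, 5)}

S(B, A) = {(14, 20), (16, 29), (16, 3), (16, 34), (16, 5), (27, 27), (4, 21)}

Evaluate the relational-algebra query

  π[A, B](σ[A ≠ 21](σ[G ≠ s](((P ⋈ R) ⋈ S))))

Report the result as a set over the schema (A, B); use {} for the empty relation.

{(29, 16), (3, 16), (34, 16), (5, 16)}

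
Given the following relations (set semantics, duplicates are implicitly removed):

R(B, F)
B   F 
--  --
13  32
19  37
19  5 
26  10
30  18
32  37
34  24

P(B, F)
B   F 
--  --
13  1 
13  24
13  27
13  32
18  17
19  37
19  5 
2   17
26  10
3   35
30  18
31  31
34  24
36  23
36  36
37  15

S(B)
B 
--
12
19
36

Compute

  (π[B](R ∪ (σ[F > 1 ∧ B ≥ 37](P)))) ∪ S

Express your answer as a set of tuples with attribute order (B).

Selection F > 1 ∧ B ≥ 37: {(37, 15)}
Set union of the two operands is {(13, 32), (19, 37), (19, 5), (26, 10), (30, 18), (32, 37), (34, 24), (37, 15)}.
π[B]: project onto (B) (1 duplicate(s) eliminated) → {13, 19, 26, 30, 32, 34, 37}
Set union of the two operands is {12, 13, 19, 26, 30, 32, 34, 36, 37}.

{12, 13, 19, 26, 30, 32, 34, 36, 37}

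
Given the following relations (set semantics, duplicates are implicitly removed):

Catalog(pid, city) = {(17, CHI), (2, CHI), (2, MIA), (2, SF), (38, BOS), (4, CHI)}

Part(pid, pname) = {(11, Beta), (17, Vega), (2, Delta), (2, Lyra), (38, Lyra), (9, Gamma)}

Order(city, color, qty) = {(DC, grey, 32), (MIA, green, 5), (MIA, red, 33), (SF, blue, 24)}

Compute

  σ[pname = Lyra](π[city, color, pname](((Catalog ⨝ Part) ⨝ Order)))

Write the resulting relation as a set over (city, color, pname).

{(MIA, green, Lyra), (MIA, red, Lyra), (SF, blue, Lyra)}

Catalog ⋈ Part (natural join on pid): {(17, CHI, Vega), (2, CHI, Delta), (2, CHI, Lyra), (2, MIA, Delta), (2, MIA, Lyra), (2, SF, Delta), (2, SF, Lyra), (38, BOS, Lyra)}
(Catalog ⨝ Part) ⋈ Order (natural join on city): {(2, MIA, Delta, green, 5), (2, MIA, Delta, red, 33), (2, MIA, Lyra, green, 5), (2, MIA, Lyra, red, 33), (2, SF, Delta, blue, 24), (2, SF, Lyra, blue, 24)}
π[city, color, pname]: project onto (city, color, pname) → {(MIA, green, Delta), (MIA, green, Lyra), (MIA, red, Delta), (MIA, red, Lyra), (SF, blue, Delta), (SF, blue, Lyra)}
Selection pname = Lyra: {(MIA, green, Lyra), (MIA, red, Lyra), (SF, blue, Lyra)}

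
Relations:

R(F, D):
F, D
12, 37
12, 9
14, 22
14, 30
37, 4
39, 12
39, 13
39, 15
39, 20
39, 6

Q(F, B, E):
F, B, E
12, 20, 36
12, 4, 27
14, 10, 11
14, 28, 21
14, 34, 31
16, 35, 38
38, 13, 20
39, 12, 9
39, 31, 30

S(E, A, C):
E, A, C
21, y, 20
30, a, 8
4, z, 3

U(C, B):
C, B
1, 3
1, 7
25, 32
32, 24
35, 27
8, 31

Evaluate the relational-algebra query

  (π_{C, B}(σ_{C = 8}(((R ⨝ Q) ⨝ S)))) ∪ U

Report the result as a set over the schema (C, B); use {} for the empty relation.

{(1, 3), (1, 7), (25, 32), (32, 24), (35, 27), (8, 31)}

R ⋈ Q (natural join on F): {(12, 37, 20, 36), (12, 37, 4, 27), (12, 9, 20, 36), (12, 9, 4, 27), (14, 22, 10, 11), (14, 22, 28, 21), (14, 22, 34, 31), (14, 30, 10, 11), (14, 30, 28, 21), (14, 30, 34, 31), (39, 12, 12, 9), (39, 12, 31, 30), (39, 13, 12, 9), (39, 13, 31, 30), (39, 15, 12, 9), (39, 15, 31, 30), (39, 20, 12, 9), (39, 20, 31, 30), (39, 6, 12, 9), (39, 6, 31, 30)}
(R ⨝ Q) ⋈ S (natural join on E): {(14, 22, 28, 21, y, 20), (14, 30, 28, 21, y, 20), (39, 12, 31, 30, a, 8), (39, 13, 31, 30, a, 8), (39, 15, 31, 30, a, 8), (39, 20, 31, 30, a, 8), (39, 6, 31, 30, a, 8)}
Filtering on C = 8 leaves {(39, 12, 31, 30, a, 8), (39, 13, 31, 30, a, 8), (39, 15, 31, 30, a, 8), (39, 20, 31, 30, a, 8), (39, 6, 31, 30, a, 8)}.
Keep only column(s) C, B (4 duplicate(s) eliminated): {(8, 31)}
Union: {(8, 31)} with {(1, 3), (1, 7), (25, 32), (32, 24), (35, 27), (8, 31)} → {(1, 3), (1, 7), (25, 32), (32, 24), (35, 27), (8, 31)}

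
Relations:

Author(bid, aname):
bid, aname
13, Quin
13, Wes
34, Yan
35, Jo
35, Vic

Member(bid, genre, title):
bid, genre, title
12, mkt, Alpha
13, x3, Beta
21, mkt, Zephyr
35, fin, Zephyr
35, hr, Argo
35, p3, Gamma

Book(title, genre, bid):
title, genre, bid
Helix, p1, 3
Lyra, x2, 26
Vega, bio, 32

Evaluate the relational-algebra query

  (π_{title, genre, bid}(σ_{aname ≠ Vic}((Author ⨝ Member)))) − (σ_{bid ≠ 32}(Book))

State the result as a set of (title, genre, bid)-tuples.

Natural join on bid: {(13, Quin, x3, Beta), (13, Wes, x3, Beta), (35, Jo, fin, Zephyr), (35, Jo, hr, Argo), (35, Jo, p3, Gamma), (35, Vic, fin, Zephyr), (35, Vic, hr, Argo), (35, Vic, p3, Gamma)}
Selection aname ≠ Vic: {(13, Quin, x3, Beta), (13, Wes, x3, Beta), (35, Jo, fin, Zephyr), (35, Jo, hr, Argo), (35, Jo, p3, Gamma)}
π[title, genre, bid]: project onto (title, genre, bid) (1 duplicate(s) eliminated) → {(Argo, hr, 35), (Beta, x3, 13), (Gamma, p3, 35), (Zephyr, fin, 35)}
Selection bid ≠ 32: {(Helix, p1, 3), (Lyra, x2, 26)}
Difference: {(Argo, hr, 35), (Beta, x3, 13), (Gamma, p3, 35), (Zephyr, fin, 35)} with {(Helix, p1, 3), (Lyra, x2, 26)} → {(Argo, hr, 35), (Beta, x3, 13), (Gamma, p3, 35), (Zephyr, fin, 35)}

{(Argo, hr, 35), (Beta, x3, 13), (Gamma, p3, 35), (Zephyr, fin, 35)}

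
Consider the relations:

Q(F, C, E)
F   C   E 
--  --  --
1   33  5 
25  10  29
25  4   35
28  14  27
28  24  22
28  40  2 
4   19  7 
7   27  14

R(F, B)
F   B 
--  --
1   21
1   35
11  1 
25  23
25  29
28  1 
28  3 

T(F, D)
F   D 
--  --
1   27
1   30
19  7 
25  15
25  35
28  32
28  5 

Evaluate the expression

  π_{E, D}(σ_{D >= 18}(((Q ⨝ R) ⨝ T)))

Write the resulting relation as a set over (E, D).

{(2, 32), (22, 32), (27, 32), (29, 35), (35, 35), (5, 27), (5, 30)}

Q ⋈ R (natural join on F): {(1, 33, 5, 21), (1, 33, 5, 35), (25, 10, 29, 23), (25, 10, 29, 29), (25, 4, 35, 23), (25, 4, 35, 29), (28, 14, 27, 1), (28, 14, 27, 3), (28, 24, 22, 1), (28, 24, 22, 3), (28, 40, 2, 1), (28, 40, 2, 3)}
(Q ⨝ R) ⋈ T (natural join on F): {(1, 33, 5, 21, 27), (1, 33, 5, 21, 30), (1, 33, 5, 35, 27), (1, 33, 5, 35, 30), (25, 10, 29, 23, 15), (25, 10, 29, 23, 35), (25, 10, 29, 29, 15), (25, 10, 29, 29, 35), (25, 4, 35, 23, 15), (25, 4, 35, 23, 35), (25, 4, 35, 29, 15), (25, 4, 35, 29, 35), (28, 14, 27, 1, 32), (28, 14, 27, 1, 5), (28, 14, 27, 3, 32), (28, 14, 27, 3, 5), (28, 24, 22, 1, 32), (28, 24, 22, 1, 5), (28, 24, 22, 3, 32), (28, 24, 22, 3, 5), (28, 40, 2, 1, 32), (28, 40, 2, 1, 5), (28, 40, 2, 3, 32), (28, 40, 2, 3, 5)}
σ[D >= 18]: keep tuples satisfying D >= 18 → {(1, 33, 5, 21, 27), (1, 33, 5, 21, 30), (1, 33, 5, 35, 27), (1, 33, 5, 35, 30), (25, 10, 29, 23, 35), (25, 10, 29, 29, 35), (25, 4, 35, 23, 35), (25, 4, 35, 29, 35), (28, 14, 27, 1, 32), (28, 14, 27, 3, 32), (28, 24, 22, 1, 32), (28, 24, 22, 3, 32), (28, 40, 2, 1, 32), (28, 40, 2, 3, 32)}
π[E, D]: project onto (E, D) (7 duplicate(s) eliminated) → {(2, 32), (22, 32), (27, 32), (29, 35), (35, 35), (5, 27), (5, 30)}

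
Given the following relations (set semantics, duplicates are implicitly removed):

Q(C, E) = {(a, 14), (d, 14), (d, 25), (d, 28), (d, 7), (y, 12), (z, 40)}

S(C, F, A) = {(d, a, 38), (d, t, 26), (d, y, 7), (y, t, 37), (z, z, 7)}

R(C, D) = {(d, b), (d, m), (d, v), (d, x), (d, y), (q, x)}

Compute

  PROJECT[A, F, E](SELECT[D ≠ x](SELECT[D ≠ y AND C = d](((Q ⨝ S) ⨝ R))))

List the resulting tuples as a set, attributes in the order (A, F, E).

Natural join on C: {(d, 14, a, 38), (d, 14, t, 26), (d, 14, y, 7), (d, 25, a, 38), (d, 25, t, 26), (d, 25, y, 7), (d, 28, a, 38), (d, 28, t, 26), (d, 28, y, 7), (d, 7, a, 38), (d, 7, t, 26), (d, 7, y, 7), (y, 12, t, 37), (z, 40, z, 7)}
Natural join on C: {(d, 14, a, 38, b), (d, 14, a, 38, m), (d, 14, a, 38, v), (d, 14, a, 38, x), (d, 14, a, 38, y), (d, 14, t, 26, b), (d, 14, t, 26, m), (d, 14, t, 26, v), (d, 14, t, 26, x), (d, 14, t, 26, y), (d, 14, y, 7, b), (d, 14, y, 7, m), (d, 14, y, 7, v), (d, 14, y, 7, x), (d, 14, y, 7, y), (d, 25, a, 38, b), (d, 25, a, 38, m), (d, 25, a, 38, v), (d, 25, a, 38, x), (d, 25, a, 38, y), (d, 25, t, 26, b), (d, 25, t, 26, m), (d, 25, t, 26, v), (d, 25, t, 26, x), (d, 25, t, 26, y), (d, 25, y, 7, b), (d, 25, y, 7, m), (d, 25, y, 7, v), (d, 25, y, 7, x), (d, 25, y, 7, y), (d, 28, a, 38, b), (d, 28, a, 38, m), (d, 28, a, 38, v), (d, 28, a, 38, x), (d, 28, a, 38, y), (d, 28, t, 26, b), (d, 28, t, 26, m), (d, 28, t, 26, v), (d, 28, t, 26, x), (d, 28, t, 26, y), (d, 28, y, 7, b), (d, 28, y, 7, m), (d, 28, y, 7, v), (d, 28, y, 7, x), (d, 28, y, 7, y), (d, 7, a, 38, b), (d, 7, a, 38, m), (d, 7, a, 38, v), (d, 7, a, 38, x), (d, 7, a, 38, y), (d, 7, t, 26, b), (d, 7, t, 26, m), (d, 7, t, 26, v), (d, 7, t, 26, x), (d, 7, t, 26, y), (d, 7, y, 7, b), (d, 7, y, 7, m), (d, 7, y, 7, v), (d, 7, y, 7, x), (d, 7, y, 7, y)}
σ[D ≠ y AND C = d]: keep tuples satisfying D ≠ y AND C = d → {(d, 14, a, 38, b), (d, 14, a, 38, m), (d, 14, a, 38, v), (d, 14, a, 38, x), (d, 14, t, 26, b), (d, 14, t, 26, m), (d, 14, t, 26, v), (d, 14, t, 26, x), (d, 14, y, 7, b), (d, 14, y, 7, m), (d, 14, y, 7, v), (d, 14, y, 7, x), (d, 25, a, 38, b), (d, 25, a, 38, m), (d, 25, a, 38, v), (d, 25, a, 38, x), (d, 25, t, 26, b), (d, 25, t, 26, m), (d, 25, t, 26, v), (d, 25, t, 26, x), (d, 25, y, 7, b), (d, 25, y, 7, m), (d, 25, y, 7, v), (d, 25, y, 7, x), (d, 28, a, 38, b), (d, 28, a, 38, m), (d, 28, a, 38, v), (d, 28, a, 38, x), (d, 28, t, 26, b), (d, 28, t, 26, m), (d, 28, t, 26, v), (d, 28, t, 26, x), (d, 28, y, 7, b), (d, 28, y, 7, m), (d, 28, y, 7, v), (d, 28, y, 7, x), (d, 7, a, 38, b), (d, 7, a, 38, m), (d, 7, a, 38, v), (d, 7, a, 38, x), (d, 7, t, 26, b), (d, 7, t, 26, m), (d, 7, t, 26, v), (d, 7, t, 26, x), (d, 7, y, 7, b), (d, 7, y, 7, m), (d, 7, y, 7, v), (d, 7, y, 7, x)}
σ[D ≠ x]: keep tuples satisfying D ≠ x → {(d, 14, a, 38, b), (d, 14, a, 38, m), (d, 14, a, 38, v), (d, 14, t, 26, b), (d, 14, t, 26, m), (d, 14, t, 26, v), (d, 14, y, 7, b), (d, 14, y, 7, m), (d, 14, y, 7, v), (d, 25, a, 38, b), (d, 25, a, 38, m), (d, 25, a, 38, v), (d, 25, t, 26, b), (d, 25, t, 26, m), (d, 25, t, 26, v), (d, 25, y, 7, b), (d, 25, y, 7, m), (d, 25, y, 7, v), (d, 28, a, 38, b), (d, 28, a, 38, m), (d, 28, a, 38, v), (d, 28, t, 26, b), (d, 28, t, 26, m), (d, 28, t, 26, v), (d, 28, y, 7, b), (d, 28, y, 7, m), (d, 28, y, 7, v), (d, 7, a, 38, b), (d, 7, a, 38, m), (d, 7, a, 38, v), (d, 7, t, 26, b), (d, 7, t, 26, m), (d, 7, t, 26, v), (d, 7, y, 7, b), (d, 7, y, 7, m), (d, 7, y, 7, v)}
Keep only column(s) A, F, E (24 duplicate(s) eliminated): {(26, t, 14), (26, t, 25), (26, t, 28), (26, t, 7), (38, a, 14), (38, a, 25), (38, a, 28), (38, a, 7), (7, y, 14), (7, y, 25), (7, y, 28), (7, y, 7)}

{(26, t, 14), (26, t, 25), (26, t, 28), (26, t, 7), (38, a, 14), (38, a, 25), (38, a, 28), (38, a, 7), (7, y, 14), (7, y, 25), (7, y, 28), (7, y, 7)}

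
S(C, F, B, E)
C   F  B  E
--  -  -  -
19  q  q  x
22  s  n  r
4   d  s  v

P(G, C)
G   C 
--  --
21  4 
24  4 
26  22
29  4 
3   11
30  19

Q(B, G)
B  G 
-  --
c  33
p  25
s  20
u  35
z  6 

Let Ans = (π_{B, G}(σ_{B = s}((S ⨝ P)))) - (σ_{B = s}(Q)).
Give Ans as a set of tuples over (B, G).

{(s, 21), (s, 24), (s, 29)}

Joining S and P on C yields {(19, q, q, x, 30), (22, s, n, r, 26), (4, d, s, v, 21), (4, d, s, v, 24), (4, d, s, v, 29)}.
Selection B = s: {(4, d, s, v, 21), (4, d, s, v, 24), (4, d, s, v, 29)}
Keep only column(s) B, G: {(s, 21), (s, 24), (s, 29)}
Selection B = s: {(s, 20)}
Taking the difference: {(s, 21), (s, 24), (s, 29)}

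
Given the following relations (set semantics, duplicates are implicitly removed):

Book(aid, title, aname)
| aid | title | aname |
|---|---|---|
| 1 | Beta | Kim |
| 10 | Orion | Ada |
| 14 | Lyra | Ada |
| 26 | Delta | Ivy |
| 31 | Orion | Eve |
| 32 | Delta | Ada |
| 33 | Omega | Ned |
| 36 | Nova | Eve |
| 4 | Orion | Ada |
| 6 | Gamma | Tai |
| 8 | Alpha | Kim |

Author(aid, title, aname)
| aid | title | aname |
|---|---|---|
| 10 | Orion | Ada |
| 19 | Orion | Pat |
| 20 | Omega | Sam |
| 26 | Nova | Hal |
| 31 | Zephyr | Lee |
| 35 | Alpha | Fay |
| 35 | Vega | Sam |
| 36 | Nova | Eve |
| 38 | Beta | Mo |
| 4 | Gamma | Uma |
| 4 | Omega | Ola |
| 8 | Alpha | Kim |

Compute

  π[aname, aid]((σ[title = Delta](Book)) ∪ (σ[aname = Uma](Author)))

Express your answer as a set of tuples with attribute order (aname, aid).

σ[title = Delta]: keep tuples satisfying title = Delta → {(26, Delta, Ivy), (32, Delta, Ada)}
σ[aname = Uma]: keep tuples satisfying aname = Uma → {(4, Gamma, Uma)}
Taking the union: {(26, Delta, Ivy), (32, Delta, Ada), (4, Gamma, Uma)}
Keep only column(s) aname, aid: {(Ada, 32), (Ivy, 26), (Uma, 4)}

{(Ada, 32), (Ivy, 26), (Uma, 4)}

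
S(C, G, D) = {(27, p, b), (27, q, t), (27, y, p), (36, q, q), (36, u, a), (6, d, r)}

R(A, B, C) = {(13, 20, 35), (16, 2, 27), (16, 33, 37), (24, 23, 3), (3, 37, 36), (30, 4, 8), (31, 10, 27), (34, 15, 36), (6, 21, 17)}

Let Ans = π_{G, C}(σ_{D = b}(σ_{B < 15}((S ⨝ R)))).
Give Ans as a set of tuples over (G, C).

Natural join on C: {(27, p, b, 16, 2), (27, p, b, 31, 10), (27, q, t, 16, 2), (27, q, t, 31, 10), (27, y, p, 16, 2), (27, y, p, 31, 10), (36, q, q, 3, 37), (36, q, q, 34, 15), (36, u, a, 3, 37), (36, u, a, 34, 15)}
σ[B < 15]: keep tuples satisfying B < 15 → {(27, p, b, 16, 2), (27, p, b, 31, 10), (27, q, t, 16, 2), (27, q, t, 31, 10), (27, y, p, 16, 2), (27, y, p, 31, 10)}
σ[D = b]: keep tuples satisfying D = b → {(27, p, b, 16, 2), (27, p, b, 31, 10)}
π_{G, C} gives {(p, 27)} (1 duplicate(s) eliminated).

{(p, 27)}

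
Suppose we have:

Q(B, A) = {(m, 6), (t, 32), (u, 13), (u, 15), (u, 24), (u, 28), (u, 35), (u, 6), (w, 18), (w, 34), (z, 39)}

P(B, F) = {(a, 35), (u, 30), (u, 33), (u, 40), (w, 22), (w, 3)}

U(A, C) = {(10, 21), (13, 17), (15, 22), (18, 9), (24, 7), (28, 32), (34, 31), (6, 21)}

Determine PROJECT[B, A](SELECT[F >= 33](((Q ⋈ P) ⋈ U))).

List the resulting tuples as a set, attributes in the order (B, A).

{(u, 13), (u, 15), (u, 24), (u, 28), (u, 6)}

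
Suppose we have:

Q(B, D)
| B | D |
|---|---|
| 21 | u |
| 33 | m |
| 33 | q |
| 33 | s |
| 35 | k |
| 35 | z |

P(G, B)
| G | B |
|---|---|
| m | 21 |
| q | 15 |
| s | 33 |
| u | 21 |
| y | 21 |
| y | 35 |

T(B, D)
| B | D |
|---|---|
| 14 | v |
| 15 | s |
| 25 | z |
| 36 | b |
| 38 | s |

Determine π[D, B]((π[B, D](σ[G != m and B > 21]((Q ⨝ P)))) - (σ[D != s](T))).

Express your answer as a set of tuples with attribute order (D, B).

Q ⋈ P (natural join on B): {(21, u, m), (21, u, u), (21, u, y), (33, m, s), (33, q, s), (33, s, s), (35, k, y), (35, z, y)}
Filtering on G != m and B > 21 leaves {(33, m, s), (33, q, s), (33, s, s), (35, k, y), (35, z, y)}.
Projecting to B, D: {(33, m), (33, q), (33, s), (35, k), (35, z)}
Filtering on D != s leaves {(14, v), (25, z), (36, b)}.
Taking the difference: {(33, m), (33, q), (33, s), (35, k), (35, z)}
Projecting to D, B: {(k, 35), (m, 33), (q, 33), (s, 33), (z, 35)}

{(k, 35), (m, 33), (q, 33), (s, 33), (z, 35)}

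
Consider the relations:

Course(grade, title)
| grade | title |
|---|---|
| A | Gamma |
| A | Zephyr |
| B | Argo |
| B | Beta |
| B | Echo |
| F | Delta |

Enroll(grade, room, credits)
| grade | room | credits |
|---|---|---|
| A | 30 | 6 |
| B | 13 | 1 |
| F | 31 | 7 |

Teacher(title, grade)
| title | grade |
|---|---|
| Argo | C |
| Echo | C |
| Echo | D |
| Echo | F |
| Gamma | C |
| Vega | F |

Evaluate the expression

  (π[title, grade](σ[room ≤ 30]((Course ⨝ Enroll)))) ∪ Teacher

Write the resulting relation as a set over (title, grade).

Course ⋈ Enroll (natural join on grade): {(A, Gamma, 30, 6), (A, Zephyr, 30, 6), (B, Argo, 13, 1), (B, Beta, 13, 1), (B, Echo, 13, 1), (F, Delta, 31, 7)}
Selection room ≤ 30: {(A, Gamma, 30, 6), (A, Zephyr, 30, 6), (B, Argo, 13, 1), (B, Beta, 13, 1), (B, Echo, 13, 1)}
π[title, grade]: project onto (title, grade) → {(Argo, B), (Beta, B), (Echo, B), (Gamma, A), (Zephyr, A)}
Set union of the two operands is {(Argo, B), (Argo, C), (Beta, B), (Echo, B), (Echo, C), (Echo, D), (Echo, F), (Gamma, A), (Gamma, C), (Vega, F), (Zephyr, A)}.

{(Argo, B), (Argo, C), (Beta, B), (Echo, B), (Echo, C), (Echo, D), (Echo, F), (Gamma, A), (Gamma, C), (Vega, F), (Zephyr, A)}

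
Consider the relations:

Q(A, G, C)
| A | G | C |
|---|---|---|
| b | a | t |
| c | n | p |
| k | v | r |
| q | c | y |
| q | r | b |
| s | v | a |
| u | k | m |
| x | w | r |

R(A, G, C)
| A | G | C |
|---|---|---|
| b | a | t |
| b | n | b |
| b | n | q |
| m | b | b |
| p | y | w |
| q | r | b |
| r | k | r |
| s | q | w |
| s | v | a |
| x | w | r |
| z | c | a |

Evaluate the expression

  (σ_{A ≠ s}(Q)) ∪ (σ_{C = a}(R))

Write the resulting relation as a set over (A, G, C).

{(b, a, t), (c, n, p), (k, v, r), (q, c, y), (q, r, b), (s, v, a), (u, k, m), (x, w, r), (z, c, a)}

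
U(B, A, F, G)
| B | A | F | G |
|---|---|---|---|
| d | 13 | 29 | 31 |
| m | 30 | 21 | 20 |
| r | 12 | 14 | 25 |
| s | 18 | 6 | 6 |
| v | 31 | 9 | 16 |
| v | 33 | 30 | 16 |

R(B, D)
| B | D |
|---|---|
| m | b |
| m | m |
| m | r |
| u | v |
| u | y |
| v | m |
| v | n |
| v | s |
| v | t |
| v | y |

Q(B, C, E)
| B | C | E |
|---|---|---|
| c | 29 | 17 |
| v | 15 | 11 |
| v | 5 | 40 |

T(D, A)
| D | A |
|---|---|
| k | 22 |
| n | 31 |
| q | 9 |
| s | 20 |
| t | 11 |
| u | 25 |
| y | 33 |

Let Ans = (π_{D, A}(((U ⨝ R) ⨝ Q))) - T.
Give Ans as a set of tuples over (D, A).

Natural join on B: {(m, 30, 21, 20, b), (m, 30, 21, 20, m), (m, 30, 21, 20, r), (v, 31, 9, 16, m), (v, 31, 9, 16, n), (v, 31, 9, 16, s), (v, 31, 9, 16, t), (v, 31, 9, 16, y), (v, 33, 30, 16, m), (v, 33, 30, 16, n), (v, 33, 30, 16, s), (v, 33, 30, 16, t), (v, 33, 30, 16, y)}
Natural join on B: {(v, 31, 9, 16, m, 15, 11), (v, 31, 9, 16, m, 5, 40), (v, 31, 9, 16, n, 15, 11), (v, 31, 9, 16, n, 5, 40), (v, 31, 9, 16, s, 15, 11), (v, 31, 9, 16, s, 5, 40), (v, 31, 9, 16, t, 15, 11), (v, 31, 9, 16, t, 5, 40), (v, 31, 9, 16, y, 15, 11), (v, 31, 9, 16, y, 5, 40), (v, 33, 30, 16, m, 15, 11), (v, 33, 30, 16, m, 5, 40), (v, 33, 30, 16, n, 15, 11), (v, 33, 30, 16, n, 5, 40), (v, 33, 30, 16, s, 15, 11), (v, 33, 30, 16, s, 5, 40), (v, 33, 30, 16, t, 15, 11), (v, 33, 30, 16, t, 5, 40), (v, 33, 30, 16, y, 15, 11), (v, 33, 30, 16, y, 5, 40)}
π_{D, A} gives {(m, 31), (m, 33), (n, 31), (n, 33), (s, 31), (s, 33), (t, 31), (t, 33), (y, 31), (y, 33)} (10 duplicate(s) eliminated).
Set difference of the two operands is {(m, 31), (m, 33), (n, 33), (s, 31), (s, 33), (t, 31), (t, 33), (y, 31)}.

{(m, 31), (m, 33), (n, 33), (s, 31), (s, 33), (t, 31), (t, 33), (y, 31)}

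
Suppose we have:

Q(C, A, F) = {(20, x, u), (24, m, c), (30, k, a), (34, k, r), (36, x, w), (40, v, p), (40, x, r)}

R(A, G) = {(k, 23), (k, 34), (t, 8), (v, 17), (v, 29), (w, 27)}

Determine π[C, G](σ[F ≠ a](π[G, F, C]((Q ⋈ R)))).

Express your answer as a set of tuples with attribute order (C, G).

{(34, 23), (34, 34), (40, 17), (40, 29)}

Joining Q and R on A yields {(30, k, a, 23), (30, k, a, 34), (34, k, r, 23), (34, k, r, 34), (40, v, p, 17), (40, v, p, 29)}.
Projecting to G, F, C: {(17, p, 40), (23, a, 30), (23, r, 34), (29, p, 40), (34, a, 30), (34, r, 34)}
Selection F ≠ a: {(17, p, 40), (23, r, 34), (29, p, 40), (34, r, 34)}
Projecting to C, G: {(34, 23), (34, 34), (40, 17), (40, 29)}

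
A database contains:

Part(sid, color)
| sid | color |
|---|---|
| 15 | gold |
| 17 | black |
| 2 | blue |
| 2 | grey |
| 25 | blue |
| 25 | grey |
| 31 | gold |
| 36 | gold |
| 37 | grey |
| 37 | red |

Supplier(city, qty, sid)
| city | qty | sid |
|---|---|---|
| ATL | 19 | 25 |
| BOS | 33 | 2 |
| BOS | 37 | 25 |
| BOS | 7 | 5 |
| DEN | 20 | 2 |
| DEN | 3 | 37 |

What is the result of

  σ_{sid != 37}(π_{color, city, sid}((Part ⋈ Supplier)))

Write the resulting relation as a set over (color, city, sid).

Natural join on sid: {(2, blue, BOS, 33), (2, blue, DEN, 20), (2, grey, BOS, 33), (2, grey, DEN, 20), (25, blue, ATL, 19), (25, blue, BOS, 37), (25, grey, ATL, 19), (25, grey, BOS, 37), (37, grey, DEN, 3), (37, red, DEN, 3)}
Projecting to color, city, sid: {(blue, ATL, 25), (blue, BOS, 2), (blue, BOS, 25), (blue, DEN, 2), (grey, ATL, 25), (grey, BOS, 2), (grey, BOS, 25), (grey, DEN, 2), (grey, DEN, 37), (red, DEN, 37)}
Apply σ_{sid != 37}; surviving tuples: {(blue, ATL, 25), (blue, BOS, 2), (blue, BOS, 25), (blue, DEN, 2), (grey, ATL, 25), (grey, BOS, 2), (grey, BOS, 25), (grey, DEN, 2)}

{(blue, ATL, 25), (blue, BOS, 2), (blue, BOS, 25), (blue, DEN, 2), (grey, ATL, 25), (grey, BOS, 2), (grey, BOS, 25), (grey, DEN, 2)}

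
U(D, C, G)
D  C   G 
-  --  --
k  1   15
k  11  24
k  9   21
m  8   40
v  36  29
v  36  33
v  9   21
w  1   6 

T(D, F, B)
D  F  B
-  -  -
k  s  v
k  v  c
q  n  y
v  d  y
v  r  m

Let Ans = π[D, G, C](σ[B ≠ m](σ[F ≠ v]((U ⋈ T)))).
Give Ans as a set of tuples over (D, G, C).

{(k, 15, 1), (k, 21, 9), (k, 24, 11), (v, 21, 9), (v, 29, 36), (v, 33, 36)}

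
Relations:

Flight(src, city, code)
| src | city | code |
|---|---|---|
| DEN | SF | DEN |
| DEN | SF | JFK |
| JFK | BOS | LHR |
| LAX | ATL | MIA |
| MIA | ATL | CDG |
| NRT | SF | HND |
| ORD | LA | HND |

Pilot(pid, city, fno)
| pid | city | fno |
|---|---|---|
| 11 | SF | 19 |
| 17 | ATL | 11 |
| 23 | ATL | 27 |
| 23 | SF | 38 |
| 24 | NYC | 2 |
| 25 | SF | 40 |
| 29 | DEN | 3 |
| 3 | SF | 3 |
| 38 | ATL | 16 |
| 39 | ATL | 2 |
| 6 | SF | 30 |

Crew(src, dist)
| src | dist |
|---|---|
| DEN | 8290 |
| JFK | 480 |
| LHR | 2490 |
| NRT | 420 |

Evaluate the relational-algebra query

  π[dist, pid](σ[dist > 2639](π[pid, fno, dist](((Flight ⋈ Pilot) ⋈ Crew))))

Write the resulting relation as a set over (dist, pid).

{(8290, 11), (8290, 23), (8290, 25), (8290, 3), (8290, 6)}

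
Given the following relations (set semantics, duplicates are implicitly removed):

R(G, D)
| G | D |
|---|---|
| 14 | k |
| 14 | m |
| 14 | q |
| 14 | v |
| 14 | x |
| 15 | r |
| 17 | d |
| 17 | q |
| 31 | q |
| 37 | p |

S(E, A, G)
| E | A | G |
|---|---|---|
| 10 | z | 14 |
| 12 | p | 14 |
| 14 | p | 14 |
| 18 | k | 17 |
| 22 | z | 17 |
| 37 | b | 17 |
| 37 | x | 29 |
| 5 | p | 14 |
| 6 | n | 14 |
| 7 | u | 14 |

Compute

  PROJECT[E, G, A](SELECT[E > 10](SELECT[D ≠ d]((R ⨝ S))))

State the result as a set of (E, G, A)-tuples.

Joining R and S on G yields {(14, k, 10, z), (14, k, 12, p), (14, k, 14, p), (14, k, 5, p), (14, k, 6, n), (14, k, 7, u), (14, m, 10, z), (14, m, 12, p), (14, m, 14, p), (14, m, 5, p), (14, m, 6, n), (14, m, 7, u), (14, q, 10, z), (14, q, 12, p), (14, q, 14, p), (14, q, 5, p), (14, q, 6, n), (14, q, 7, u), (14, v, 10, z), (14, v, 12, p), (14, v, 14, p), (14, v, 5, p), (14, v, 6, n), (14, v, 7, u), (14, x, 10, z), (14, x, 12, p), (14, x, 14, p), (14, x, 5, p), (14, x, 6, n), (14, x, 7, u), (17, d, 18, k), (17, d, 22, z), (17, d, 37, b), (17, q, 18, k), (17, q, 22, z), (17, q, 37, b)}.
Apply σ_{D ≠ d}; surviving tuples: {(14, k, 10, z), (14, k, 12, p), (14, k, 14, p), (14, k, 5, p), (14, k, 6, n), (14, k, 7, u), (14, m, 10, z), (14, m, 12, p), (14, m, 14, p), (14, m, 5, p), (14, m, 6, n), (14, m, 7, u), (14, q, 10, z), (14, q, 12, p), (14, q, 14, p), (14, q, 5, p), (14, q, 6, n), (14, q, 7, u), (14, v, 10, z), (14, v, 12, p), (14, v, 14, p), (14, v, 5, p), (14, v, 6, n), (14, v, 7, u), (14, x, 10, z), (14, x, 12, p), (14, x, 14, p), (14, x, 5, p), (14, x, 6, n), (14, x, 7, u), (17, q, 18, k), (17, q, 22, z), (17, q, 37, b)}
Apply σ_{E > 10}; surviving tuples: {(14, k, 12, p), (14, k, 14, p), (14, m, 12, p), (14, m, 14, p), (14, q, 12, p), (14, q, 14, p), (14, v, 12, p), (14, v, 14, p), (14, x, 12, p), (14, x, 14, p), (17, q, 18, k), (17, q, 22, z), (17, q, 37, b)}
π_{E, G, A} gives {(12, 14, p), (14, 14, p), (18, 17, k), (22, 17, z), (37, 17, b)} (8 duplicate(s) eliminated).

{(12, 14, p), (14, 14, p), (18, 17, k), (22, 17, z), (37, 17, b)}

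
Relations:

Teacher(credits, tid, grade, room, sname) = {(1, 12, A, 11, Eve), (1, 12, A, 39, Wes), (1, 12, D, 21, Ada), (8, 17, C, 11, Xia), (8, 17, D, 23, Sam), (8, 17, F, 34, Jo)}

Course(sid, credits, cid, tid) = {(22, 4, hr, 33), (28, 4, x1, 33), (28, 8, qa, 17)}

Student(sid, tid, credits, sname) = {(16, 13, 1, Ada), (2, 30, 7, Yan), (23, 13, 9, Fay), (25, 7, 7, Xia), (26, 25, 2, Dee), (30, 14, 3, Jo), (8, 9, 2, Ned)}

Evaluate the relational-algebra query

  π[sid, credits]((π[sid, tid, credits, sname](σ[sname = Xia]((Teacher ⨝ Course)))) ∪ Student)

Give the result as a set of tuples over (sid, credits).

{(16, 1), (2, 7), (23, 9), (25, 7), (26, 2), (28, 8), (30, 3), (8, 2)}

Teacher ⋈ Course (natural join on credits, tid): {(8, 17, C, 11, Xia, 28, qa), (8, 17, D, 23, Sam, 28, qa), (8, 17, F, 34, Jo, 28, qa)}
σ[sname = Xia]: keep tuples satisfying sname = Xia → {(8, 17, C, 11, Xia, 28, qa)}
Projecting to sid, tid, credits, sname: {(28, 17, 8, Xia)}
Set union of the two operands is {(16, 13, 1, Ada), (2, 30, 7, Yan), (23, 13, 9, Fay), (25, 7, 7, Xia), (26, 25, 2, Dee), (28, 17, 8, Xia), (30, 14, 3, Jo), (8, 9, 2, Ned)}.
Projecting to sid, credits: {(16, 1), (2, 7), (23, 9), (25, 7), (26, 2), (28, 8), (30, 3), (8, 2)}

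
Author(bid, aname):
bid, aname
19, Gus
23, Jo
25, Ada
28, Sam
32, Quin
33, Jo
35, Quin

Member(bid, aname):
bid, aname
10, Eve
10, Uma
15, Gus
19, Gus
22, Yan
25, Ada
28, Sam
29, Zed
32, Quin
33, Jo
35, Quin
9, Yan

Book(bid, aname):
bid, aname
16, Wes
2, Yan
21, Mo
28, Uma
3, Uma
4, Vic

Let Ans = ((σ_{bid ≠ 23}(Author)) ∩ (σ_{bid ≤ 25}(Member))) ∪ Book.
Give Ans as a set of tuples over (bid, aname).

σ[bid ≠ 23]: keep tuples satisfying bid ≠ 23 → {(19, Gus), (25, Ada), (28, Sam), (32, Quin), (33, Jo), (35, Quin)}
σ[bid ≤ 25]: keep tuples satisfying bid ≤ 25 → {(10, Eve), (10, Uma), (15, Gus), (19, Gus), (22, Yan), (25, Ada), (9, Yan)}
Set intersection of the two operands is {(19, Gus), (25, Ada)}.
Set union of the two operands is {(16, Wes), (19, Gus), (2, Yan), (21, Mo), (25, Ada), (28, Uma), (3, Uma), (4, Vic)}.

{(16, Wes), (19, Gus), (2, Yan), (21, Mo), (25, Ada), (28, Uma), (3, Uma), (4, Vic)}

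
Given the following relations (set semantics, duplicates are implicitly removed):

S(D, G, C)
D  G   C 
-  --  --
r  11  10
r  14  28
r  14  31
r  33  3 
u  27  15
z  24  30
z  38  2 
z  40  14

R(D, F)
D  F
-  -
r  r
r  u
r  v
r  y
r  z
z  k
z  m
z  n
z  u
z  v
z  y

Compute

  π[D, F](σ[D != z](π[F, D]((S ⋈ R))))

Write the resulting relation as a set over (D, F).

{(r, r), (r, u), (r, v), (r, y), (r, z)}

S ⋈ R (natural join on D): {(r, 11, 10, r), (r, 11, 10, u), (r, 11, 10, v), (r, 11, 10, y), (r, 11, 10, z), (r, 14, 28, r), (r, 14, 28, u), (r, 14, 28, v), (r, 14, 28, y), (r, 14, 28, z), (r, 14, 31, r), (r, 14, 31, u), (r, 14, 31, v), (r, 14, 31, y), (r, 14, 31, z), (r, 33, 3, r), (r, 33, 3, u), (r, 33, 3, v), (r, 33, 3, y), (r, 33, 3, z), (z, 24, 30, k), (z, 24, 30, m), (z, 24, 30, n), (z, 24, 30, u), (z, 24, 30, v), (z, 24, 30, y), (z, 38, 2, k), (z, 38, 2, m), (z, 38, 2, n), (z, 38, 2, u), (z, 38, 2, v), (z, 38, 2, y), (z, 40, 14, k), (z, 40, 14, m), (z, 40, 14, n), (z, 40, 14, u), (z, 40, 14, v), (z, 40, 14, y)}
π[F, D]: project onto (F, D) (27 duplicate(s) eliminated) → {(k, z), (m, z), (n, z), (r, r), (u, r), (u, z), (v, r), (v, z), (y, r), (y, z), (z, r)}
Selection D != z: {(r, r), (u, r), (v, r), (y, r), (z, r)}
π[D, F]: project onto (D, F) → {(r, r), (r, u), (r, v), (r, y), (r, z)}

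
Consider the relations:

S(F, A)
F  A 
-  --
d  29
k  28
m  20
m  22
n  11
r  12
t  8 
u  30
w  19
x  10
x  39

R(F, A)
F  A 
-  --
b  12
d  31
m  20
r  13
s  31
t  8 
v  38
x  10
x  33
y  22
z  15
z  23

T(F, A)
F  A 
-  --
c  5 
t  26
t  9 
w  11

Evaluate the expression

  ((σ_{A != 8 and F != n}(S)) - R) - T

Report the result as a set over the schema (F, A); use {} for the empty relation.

{(d, 29), (k, 28), (m, 22), (r, 12), (u, 30), (w, 19), (x, 39)}

σ[A != 8 and F != n]: keep tuples satisfying A != 8 and F != n → {(d, 29), (k, 28), (m, 20), (m, 22), (r, 12), (u, 30), (w, 19), (x, 10), (x, 39)}
Difference: {(d, 29), (k, 28), (m, 20), (m, 22), (r, 12), (u, 30), (w, 19), (x, 10), (x, 39)} with {(b, 12), (d, 31), (m, 20), (r, 13), (s, 31), (t, 8), (v, 38), (x, 10), (x, 33), (y, 22), (z, 15), (z, 23)} → {(d, 29), (k, 28), (m, 22), (r, 12), (u, 30), (w, 19), (x, 39)}
Difference: {(d, 29), (k, 28), (m, 22), (r, 12), (u, 30), (w, 19), (x, 39)} with {(c, 5), (t, 26), (t, 9), (w, 11)} → {(d, 29), (k, 28), (m, 22), (r, 12), (u, 30), (w, 19), (x, 39)}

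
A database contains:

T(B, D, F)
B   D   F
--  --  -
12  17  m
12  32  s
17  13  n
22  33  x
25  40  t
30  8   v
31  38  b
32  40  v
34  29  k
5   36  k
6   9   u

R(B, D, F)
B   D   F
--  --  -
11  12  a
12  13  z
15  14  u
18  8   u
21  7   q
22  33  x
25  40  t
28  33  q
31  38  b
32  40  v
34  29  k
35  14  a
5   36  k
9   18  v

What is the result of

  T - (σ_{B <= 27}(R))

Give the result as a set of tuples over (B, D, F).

Selection B <= 27: {(11, 12, a), (12, 13, z), (15, 14, u), (18, 8, u), (21, 7, q), (22, 33, x), (25, 40, t), (5, 36, k), (9, 18, v)}
Taking the difference: {(12, 17, m), (12, 32, s), (17, 13, n), (30, 8, v), (31, 38, b), (32, 40, v), (34, 29, k), (6, 9, u)}

{(12, 17, m), (12, 32, s), (17, 13, n), (30, 8, v), (31, 38, b), (32, 40, v), (34, 29, k), (6, 9, u)}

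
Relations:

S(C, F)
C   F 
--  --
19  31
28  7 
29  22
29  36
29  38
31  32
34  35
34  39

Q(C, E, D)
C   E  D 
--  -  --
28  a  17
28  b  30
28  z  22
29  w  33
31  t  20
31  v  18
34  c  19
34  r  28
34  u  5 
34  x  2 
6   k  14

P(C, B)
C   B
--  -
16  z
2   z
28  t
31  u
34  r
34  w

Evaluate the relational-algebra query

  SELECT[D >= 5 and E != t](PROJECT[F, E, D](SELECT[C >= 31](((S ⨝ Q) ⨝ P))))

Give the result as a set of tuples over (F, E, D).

{(32, v, 18), (35, c, 19), (35, r, 28), (35, u, 5), (39, c, 19), (39, r, 28), (39, u, 5)}

Natural join on C: {(28, 7, a, 17), (28, 7, b, 30), (28, 7, z, 22), (29, 22, w, 33), (29, 36, w, 33), (29, 38, w, 33), (31, 32, t, 20), (31, 32, v, 18), (34, 35, c, 19), (34, 35, r, 28), (34, 35, u, 5), (34, 35, x, 2), (34, 39, c, 19), (34, 39, r, 28), (34, 39, u, 5), (34, 39, x, 2)}
Natural join on C: {(28, 7, a, 17, t), (28, 7, b, 30, t), (28, 7, z, 22, t), (31, 32, t, 20, u), (31, 32, v, 18, u), (34, 35, c, 19, r), (34, 35, c, 19, w), (34, 35, r, 28, r), (34, 35, r, 28, w), (34, 35, u, 5, r), (34, 35, u, 5, w), (34, 35, x, 2, r), (34, 35, x, 2, w), (34, 39, c, 19, r), (34, 39, c, 19, w), (34, 39, r, 28, r), (34, 39, r, 28, w), (34, 39, u, 5, r), (34, 39, u, 5, w), (34, 39, x, 2, r), (34, 39, x, 2, w)}
Filtering on C >= 31 leaves {(31, 32, t, 20, u), (31, 32, v, 18, u), (34, 35, c, 19, r), (34, 35, c, 19, w), (34, 35, r, 28, r), (34, 35, r, 28, w), (34, 35, u, 5, r), (34, 35, u, 5, w), (34, 35, x, 2, r), (34, 35, x, 2, w), (34, 39, c, 19, r), (34, 39, c, 19, w), (34, 39, r, 28, r), (34, 39, r, 28, w), (34, 39, u, 5, r), (34, 39, u, 5, w), (34, 39, x, 2, r), (34, 39, x, 2, w)}.
Keep only column(s) F, E, D (8 duplicate(s) eliminated): {(32, t, 20), (32, v, 18), (35, c, 19), (35, r, 28), (35, u, 5), (35, x, 2), (39, c, 19), (39, r, 28), (39, u, 5), (39, x, 2)}
Filtering on D >= 5 and E != t leaves {(32, v, 18), (35, c, 19), (35, r, 28), (35, u, 5), (39, c, 19), (39, r, 28), (39, u, 5)}.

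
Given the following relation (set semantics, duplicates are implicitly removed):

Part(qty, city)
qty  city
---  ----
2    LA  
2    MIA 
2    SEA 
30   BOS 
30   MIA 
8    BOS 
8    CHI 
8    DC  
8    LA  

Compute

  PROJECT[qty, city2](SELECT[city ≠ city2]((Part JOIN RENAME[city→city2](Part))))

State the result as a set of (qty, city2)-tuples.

ρ[city→city2]: schema becomes (qty, city2); tuples unchanged.
Joining Part and RENAME[city→city2](Part) on qty yields {(2, LA, LA), (2, LA, MIA), (2, LA, SEA), (2, MIA, LA), (2, MIA, MIA), (2, MIA, SEA), (2, SEA, LA), (2, SEA, MIA), (2, SEA, SEA), (30, BOS, BOS), (30, BOS, MIA), (30, MIA, BOS), (30, MIA, MIA), (8, BOS, BOS), (8, BOS, CHI), (8, BOS, DC), (8, BOS, LA), (8, CHI, BOS), (8, CHI, CHI), (8, CHI, DC), (8, CHI, LA), (8, DC, BOS), (8, DC, CHI), (8, DC, DC), (8, DC, LA), (8, LA, BOS), (8, LA, CHI), (8, LA, DC), (8, LA, LA)}.
σ[city ≠ city2]: keep tuples satisfying city ≠ city2 → {(2, LA, MIA), (2, LA, SEA), (2, MIA, LA), (2, MIA, SEA), (2, SEA, LA), (2, SEA, MIA), (30, BOS, MIA), (30, MIA, BOS), (8, BOS, CHI), (8, BOS, DC), (8, BOS, LA), (8, CHI, BOS), (8, CHI, DC), (8, CHI, LA), (8, DC, BOS), (8, DC, CHI), (8, DC, LA), (8, LA, BOS), (8, LA, CHI), (8, LA, DC)}
Keep only column(s) qty, city2 (11 duplicate(s) eliminated): {(2, LA), (2, MIA), (2, SEA), (30, BOS), (30, MIA), (8, BOS), (8, CHI), (8, DC), (8, LA)}

{(2, LA), (2, MIA), (2, SEA), (30, BOS), (30, MIA), (8, BOS), (8, CHI), (8, DC), (8, LA)}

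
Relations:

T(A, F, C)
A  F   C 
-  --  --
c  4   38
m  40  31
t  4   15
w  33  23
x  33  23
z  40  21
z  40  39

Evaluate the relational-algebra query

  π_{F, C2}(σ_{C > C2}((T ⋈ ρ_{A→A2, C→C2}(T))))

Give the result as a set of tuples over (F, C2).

{(4, 15), (40, 21), (40, 31)}

ρ[A→A2, C→C2]: schema becomes (A2, F, C2); tuples unchanged.
Natural join on F: {(c, 4, 38, c, 38), (c, 4, 38, t, 15), (m, 40, 31, m, 31), (m, 40, 31, z, 21), (m, 40, 31, z, 39), (t, 4, 15, c, 38), (t, 4, 15, t, 15), (w, 33, 23, w, 23), (w, 33, 23, x, 23), (x, 33, 23, w, 23), (x, 33, 23, x, 23), (z, 40, 21, m, 31), (z, 40, 21, z, 21), (z, 40, 21, z, 39), (z, 40, 39, m, 31), (z, 40, 39, z, 21), (z, 40, 39, z, 39)}
Apply σ_{C > C2}; surviving tuples: {(c, 4, 38, t, 15), (m, 40, 31, z, 21), (z, 40, 39, m, 31), (z, 40, 39, z, 21)}
π[F, C2]: project onto (F, C2) (1 duplicate(s) eliminated) → {(4, 15), (40, 21), (40, 31)}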